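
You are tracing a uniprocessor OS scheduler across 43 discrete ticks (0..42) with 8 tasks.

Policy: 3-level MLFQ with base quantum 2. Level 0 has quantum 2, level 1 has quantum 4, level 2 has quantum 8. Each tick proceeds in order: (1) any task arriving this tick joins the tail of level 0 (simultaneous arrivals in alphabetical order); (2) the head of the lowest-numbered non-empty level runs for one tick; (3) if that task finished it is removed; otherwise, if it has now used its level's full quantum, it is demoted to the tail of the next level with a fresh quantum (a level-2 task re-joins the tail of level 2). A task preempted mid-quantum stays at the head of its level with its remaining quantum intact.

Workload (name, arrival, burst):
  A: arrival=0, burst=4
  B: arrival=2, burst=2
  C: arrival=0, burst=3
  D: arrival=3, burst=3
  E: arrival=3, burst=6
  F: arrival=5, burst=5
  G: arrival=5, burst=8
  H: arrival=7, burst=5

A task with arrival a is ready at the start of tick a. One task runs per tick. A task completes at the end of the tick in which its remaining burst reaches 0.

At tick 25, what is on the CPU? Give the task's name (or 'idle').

running at tick 25 = F

t=0: L0/L1/L2 = AC/-/- → run A
t=1: L0/L1/L2 = AC/-/- → run A
t=2: L0/L1/L2 = CB/A/- → run C
t=3: L0/L1/L2 = CBDE/A/- → run C
t=4: L0/L1/L2 = BDE/AC/- → run B
t=5: L0/L1/L2 = BDEFG/AC/- → run B
t=6: L0/L1/L2 = DEFG/AC/- → run D
t=7: L0/L1/L2 = DEFGH/AC/- → run D
t=8: L0/L1/L2 = EFGH/ACD/- → run E
t=9: L0/L1/L2 = EFGH/ACD/- → run E
t=10: L0/L1/L2 = FGH/ACDE/- → run F
t=11: L0/L1/L2 = FGH/ACDE/- → run F
t=12: L0/L1/L2 = GH/ACDEF/- → run G
t=13: L0/L1/L2 = GH/ACDEF/- → run G
t=14: L0/L1/L2 = H/ACDEFG/- → run H
t=15: L0/L1/L2 = H/ACDEFG/- → run H
t=16: L0/L1/L2 = -/ACDEFGH/- → run A
t=17: L0/L1/L2 = -/ACDEFGH/- → run A
t=18: L0/L1/L2 = -/CDEFGH/- → run C
t=19: L0/L1/L2 = -/DEFGH/- → run D
t=20: L0/L1/L2 = -/EFGH/- → run E
t=21: L0/L1/L2 = -/EFGH/- → run E
t=22: L0/L1/L2 = -/EFGH/- → run E
t=23: L0/L1/L2 = -/EFGH/- → run E
t=24: L0/L1/L2 = -/FGH/- → run F
t=25: L0/L1/L2 = -/FGH/- → run F
t=26: L0/L1/L2 = -/FGH/- → run F
t=27: L0/L1/L2 = -/GH/- → run G
t=28: L0/L1/L2 = -/GH/- → run G
t=29: L0/L1/L2 = -/GH/- → run G
t=30: L0/L1/L2 = -/GH/- → run G
t=31: L0/L1/L2 = -/H/G → run H
t=32: L0/L1/L2 = -/H/G → run H
t=33: L0/L1/L2 = -/H/G → run H
t=34: L0/L1/L2 = -/-/G → run G
t=35: L0/L1/L2 = -/-/G → run G
t=36: (idle)
t=37: (idle)
t=38: (idle)
t=39: (idle)
t=40: (idle)
t=41: (idle)
t=42: (idle)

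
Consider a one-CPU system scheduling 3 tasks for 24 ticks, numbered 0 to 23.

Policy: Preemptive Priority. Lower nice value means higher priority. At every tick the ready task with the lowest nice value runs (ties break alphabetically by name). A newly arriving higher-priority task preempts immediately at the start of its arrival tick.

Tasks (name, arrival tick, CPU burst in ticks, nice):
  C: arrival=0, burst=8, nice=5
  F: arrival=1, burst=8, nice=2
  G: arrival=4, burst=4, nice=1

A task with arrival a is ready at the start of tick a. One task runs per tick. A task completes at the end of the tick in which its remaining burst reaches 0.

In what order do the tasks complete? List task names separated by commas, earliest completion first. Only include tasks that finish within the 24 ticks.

t=0: ready={C} → run C
t=1: ready={C,F} → run F
t=2: ready={C,F} → run F
t=3: ready={C,F} → run F
t=4: ready={C,F,G} → run G
t=5: ready={C,F,G} → run G
t=6: ready={C,F,G} → run G
t=7: ready={C,F,G} → run G
t=8: ready={C,F} → run F
t=9: ready={C,F} → run F
t=10: ready={C,F} → run F
t=11: ready={C,F} → run F
t=12: ready={C,F} → run F
t=13: ready={C} → run C
t=14: ready={C} → run C
t=15: ready={C} → run C
t=16: ready={C} → run C
t=17: ready={C} → run C
t=18: ready={C} → run C
t=19: ready={C} → run C
t=20: (idle)
t=21: (idle)
t=22: (idle)
t=23: (idle)

completion order = G, F, C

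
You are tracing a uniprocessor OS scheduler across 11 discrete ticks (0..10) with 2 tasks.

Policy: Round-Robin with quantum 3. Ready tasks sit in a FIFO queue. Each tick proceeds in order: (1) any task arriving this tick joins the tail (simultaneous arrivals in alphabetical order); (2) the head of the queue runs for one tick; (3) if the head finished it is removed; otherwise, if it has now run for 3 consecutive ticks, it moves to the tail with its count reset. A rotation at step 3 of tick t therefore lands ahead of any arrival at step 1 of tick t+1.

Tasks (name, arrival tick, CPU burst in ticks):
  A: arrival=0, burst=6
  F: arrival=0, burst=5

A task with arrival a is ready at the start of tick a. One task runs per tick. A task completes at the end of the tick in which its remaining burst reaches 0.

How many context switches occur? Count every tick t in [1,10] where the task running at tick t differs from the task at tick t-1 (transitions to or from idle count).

t=0: queue=[A,F] q_used=0 → run A
t=1: queue=[A,F] q_used=1 → run A
t=2: queue=[A,F] q_used=2 → run A
t=3: queue=[F,A] q_used=0 → run F
t=4: queue=[F,A] q_used=1 → run F
t=5: queue=[F,A] q_used=2 → run F
t=6: queue=[A,F] q_used=0 → run A
t=7: queue=[A,F] q_used=1 → run A
t=8: queue=[A,F] q_used=2 → run A
t=9: queue=[F] q_used=0 → run F
t=10: queue=[F] q_used=1 → run F

context switches = 3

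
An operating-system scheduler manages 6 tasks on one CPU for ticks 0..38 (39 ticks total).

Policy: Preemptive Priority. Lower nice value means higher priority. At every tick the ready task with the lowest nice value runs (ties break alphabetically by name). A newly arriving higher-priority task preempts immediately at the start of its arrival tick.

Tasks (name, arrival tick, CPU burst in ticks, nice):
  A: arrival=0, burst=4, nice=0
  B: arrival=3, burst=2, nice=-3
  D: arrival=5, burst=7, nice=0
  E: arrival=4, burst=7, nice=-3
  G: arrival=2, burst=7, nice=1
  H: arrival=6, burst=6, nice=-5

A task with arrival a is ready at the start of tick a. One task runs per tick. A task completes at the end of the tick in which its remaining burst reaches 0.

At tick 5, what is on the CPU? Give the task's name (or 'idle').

t=0: ready={A} → run A
t=1: ready={A} → run A
t=2: ready={A,G} → run A
t=3: ready={A,B,G} → run B
t=4: ready={A,B,E,G} → run B
t=5: ready={A,D,E,G} → run E
t=6: ready={A,D,E,G,H} → run H
t=7: ready={A,D,E,G,H} → run H
t=8: ready={A,D,E,G,H} → run H
t=9: ready={A,D,E,G,H} → run H
t=10: ready={A,D,E,G,H} → run H
t=11: ready={A,D,E,G,H} → run H
t=12: ready={A,D,E,G} → run E
t=13: ready={A,D,E,G} → run E
t=14: ready={A,D,E,G} → run E
t=15: ready={A,D,E,G} → run E
t=16: ready={A,D,E,G} → run E
t=17: ready={A,D,E,G} → run E
t=18: ready={A,D,G} → run A
t=19: ready={D,G} → run D
t=20: ready={D,G} → run D
t=21: ready={D,G} → run D
t=22: ready={D,G} → run D
t=23: ready={D,G} → run D
t=24: ready={D,G} → run D
t=25: ready={D,G} → run D
t=26: ready={G} → run G
t=27: ready={G} → run G
t=28: ready={G} → run G
t=29: ready={G} → run G
t=30: ready={G} → run G
t=31: ready={G} → run G
t=32: ready={G} → run G
t=33: (idle)
t=34: (idle)
t=35: (idle)
t=36: (idle)
t=37: (idle)
t=38: (idle)

running at tick 5 = E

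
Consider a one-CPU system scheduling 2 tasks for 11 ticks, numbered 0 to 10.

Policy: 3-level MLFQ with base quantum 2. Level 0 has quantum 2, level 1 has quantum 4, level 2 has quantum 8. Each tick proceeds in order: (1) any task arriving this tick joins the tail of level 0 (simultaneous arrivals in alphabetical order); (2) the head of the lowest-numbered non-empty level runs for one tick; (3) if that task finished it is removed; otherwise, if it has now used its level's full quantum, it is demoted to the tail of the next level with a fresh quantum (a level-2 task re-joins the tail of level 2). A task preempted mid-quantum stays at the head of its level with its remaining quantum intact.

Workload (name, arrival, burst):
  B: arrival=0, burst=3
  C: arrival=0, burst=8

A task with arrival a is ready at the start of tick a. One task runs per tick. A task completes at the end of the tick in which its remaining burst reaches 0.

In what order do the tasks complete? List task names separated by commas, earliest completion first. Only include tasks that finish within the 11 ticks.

completion order = B, C

t=0: L0/L1/L2 = BC/-/- → run B
t=1: L0/L1/L2 = BC/-/- → run B
t=2: L0/L1/L2 = C/B/- → run C
t=3: L0/L1/L2 = C/B/- → run C
t=4: L0/L1/L2 = -/BC/- → run B
t=5: L0/L1/L2 = -/C/- → run C
t=6: L0/L1/L2 = -/C/- → run C
t=7: L0/L1/L2 = -/C/- → run C
t=8: L0/L1/L2 = -/C/- → run C
t=9: L0/L1/L2 = -/-/C → run C
t=10: L0/L1/L2 = -/-/C → run C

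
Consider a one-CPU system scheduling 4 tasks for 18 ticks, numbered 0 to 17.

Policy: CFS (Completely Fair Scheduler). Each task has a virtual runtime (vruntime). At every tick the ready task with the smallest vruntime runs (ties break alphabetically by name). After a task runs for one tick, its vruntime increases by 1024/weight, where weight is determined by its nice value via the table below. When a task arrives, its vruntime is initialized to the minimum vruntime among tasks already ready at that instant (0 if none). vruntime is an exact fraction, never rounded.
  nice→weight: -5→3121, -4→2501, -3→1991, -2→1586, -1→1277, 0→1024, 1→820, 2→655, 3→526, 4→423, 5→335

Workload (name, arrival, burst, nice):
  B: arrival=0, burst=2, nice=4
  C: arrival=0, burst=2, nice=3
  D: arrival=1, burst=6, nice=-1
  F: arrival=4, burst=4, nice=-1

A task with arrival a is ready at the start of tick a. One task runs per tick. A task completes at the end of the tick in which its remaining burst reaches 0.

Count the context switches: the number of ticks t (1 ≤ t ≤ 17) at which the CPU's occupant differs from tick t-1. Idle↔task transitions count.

t=0: vr[B=0 C=0] → run B
t=1: vr[B=1024/423 C=0 D=0] → run C
t=2: vr[B=1024/423 C=512/263 D=0] → run D
t=3: vr[B=1024/423 C=512/263 D=1024/1277] → run D
t=4: vr[B=1024/423 C=512/263 D=2048/1277 F=2048/1277] → run D
t=5: vr[B=1024/423 C=512/263 D=3072/1277 F=2048/1277] → run F
t=6: vr[B=1024/423 C=512/263 D=3072/1277 F=3072/1277] → run C
t=7: vr[B=1024/423 D=3072/1277 F=3072/1277] → run D
t=8: vr[B=1024/423 D=4096/1277 F=3072/1277] → run F
t=9: vr[B=1024/423 D=4096/1277 F=4096/1277] → run B
t=10: vr[D=4096/1277 F=4096/1277] → run D
t=11: vr[D=5120/1277 F=4096/1277] → run F
t=12: vr[D=5120/1277 F=5120/1277] → run D
t=13: vr[F=5120/1277] → run F
t=14: (idle)
t=15: (idle)
t=16: (idle)
t=17: (idle)

context switches = 12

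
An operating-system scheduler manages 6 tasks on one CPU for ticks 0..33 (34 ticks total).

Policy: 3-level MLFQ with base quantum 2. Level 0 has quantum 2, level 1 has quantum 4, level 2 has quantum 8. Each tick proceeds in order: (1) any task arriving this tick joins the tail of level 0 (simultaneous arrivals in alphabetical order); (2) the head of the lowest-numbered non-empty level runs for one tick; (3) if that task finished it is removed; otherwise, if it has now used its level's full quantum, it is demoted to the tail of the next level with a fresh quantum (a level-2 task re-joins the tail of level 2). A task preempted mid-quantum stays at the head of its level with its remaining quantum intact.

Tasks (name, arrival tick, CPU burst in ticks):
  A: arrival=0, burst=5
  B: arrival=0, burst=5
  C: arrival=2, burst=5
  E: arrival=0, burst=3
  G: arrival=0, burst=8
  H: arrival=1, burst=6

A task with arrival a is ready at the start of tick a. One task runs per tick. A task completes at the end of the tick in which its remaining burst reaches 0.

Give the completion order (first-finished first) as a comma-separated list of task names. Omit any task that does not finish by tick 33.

t=0: L0/L1/L2 = ABEG/-/- → run A
t=1: L0/L1/L2 = ABEGH/-/- → run A
t=2: L0/L1/L2 = BEGHC/A/- → run B
t=3: L0/L1/L2 = BEGHC/A/- → run B
t=4: L0/L1/L2 = EGHC/AB/- → run E
t=5: L0/L1/L2 = EGHC/AB/- → run E
t=6: L0/L1/L2 = GHC/ABE/- → run G
t=7: L0/L1/L2 = GHC/ABE/- → run G
t=8: L0/L1/L2 = HC/ABEG/- → run H
t=9: L0/L1/L2 = HC/ABEG/- → run H
t=10: L0/L1/L2 = C/ABEGH/- → run C
t=11: L0/L1/L2 = C/ABEGH/- → run C
t=12: L0/L1/L2 = -/ABEGHC/- → run A
t=13: L0/L1/L2 = -/ABEGHC/- → run A
t=14: L0/L1/L2 = -/ABEGHC/- → run A
t=15: L0/L1/L2 = -/BEGHC/- → run B
t=16: L0/L1/L2 = -/BEGHC/- → run B
t=17: L0/L1/L2 = -/BEGHC/- → run B
t=18: L0/L1/L2 = -/EGHC/- → run E
t=19: L0/L1/L2 = -/GHC/- → run G
t=20: L0/L1/L2 = -/GHC/- → run G
t=21: L0/L1/L2 = -/GHC/- → run G
t=22: L0/L1/L2 = -/GHC/- → run G
t=23: L0/L1/L2 = -/HC/G → run H
t=24: L0/L1/L2 = -/HC/G → run H
t=25: L0/L1/L2 = -/HC/G → run H
t=26: L0/L1/L2 = -/HC/G → run H
t=27: L0/L1/L2 = -/C/G → run C
t=28: L0/L1/L2 = -/C/G → run C
t=29: L0/L1/L2 = -/C/G → run C
t=30: L0/L1/L2 = -/-/G → run G
t=31: L0/L1/L2 = -/-/G → run G
t=32: (idle)
t=33: (idle)

completion order = A, B, E, H, C, G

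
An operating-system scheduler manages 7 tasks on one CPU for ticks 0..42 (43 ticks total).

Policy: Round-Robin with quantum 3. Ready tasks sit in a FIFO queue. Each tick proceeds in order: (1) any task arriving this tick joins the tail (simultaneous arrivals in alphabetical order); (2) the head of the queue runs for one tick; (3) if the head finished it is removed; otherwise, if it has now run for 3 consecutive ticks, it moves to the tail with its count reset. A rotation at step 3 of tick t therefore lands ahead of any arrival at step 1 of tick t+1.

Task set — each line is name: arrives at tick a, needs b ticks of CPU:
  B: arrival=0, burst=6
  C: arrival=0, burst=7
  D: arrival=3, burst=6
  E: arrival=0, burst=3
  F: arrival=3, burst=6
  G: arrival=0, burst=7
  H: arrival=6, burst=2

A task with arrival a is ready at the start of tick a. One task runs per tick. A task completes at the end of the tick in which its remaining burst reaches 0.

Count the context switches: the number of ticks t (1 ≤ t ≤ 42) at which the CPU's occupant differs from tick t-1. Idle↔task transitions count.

t=0: queue=[B,C,E,G] q_used=0 → run B
t=1: queue=[B,C,E,G] q_used=1 → run B
t=2: queue=[B,C,E,G] q_used=2 → run B
t=3: queue=[C,E,G,B,D,F] q_used=0 → run C
t=4: queue=[C,E,G,B,D,F] q_used=1 → run C
t=5: queue=[C,E,G,B,D,F] q_used=2 → run C
t=6: queue=[E,G,B,D,F,C,H] q_used=0 → run E
t=7: queue=[E,G,B,D,F,C,H] q_used=1 → run E
t=8: queue=[E,G,B,D,F,C,H] q_used=2 → run E
t=9: queue=[G,B,D,F,C,H] q_used=0 → run G
t=10: queue=[G,B,D,F,C,H] q_used=1 → run G
t=11: queue=[G,B,D,F,C,H] q_used=2 → run G
t=12: queue=[B,D,F,C,H,G] q_used=0 → run B
t=13: queue=[B,D,F,C,H,G] q_used=1 → run B
t=14: queue=[B,D,F,C,H,G] q_used=2 → run B
t=15: queue=[D,F,C,H,G] q_used=0 → run D
t=16: queue=[D,F,C,H,G] q_used=1 → run D
t=17: queue=[D,F,C,H,G] q_used=2 → run D
t=18: queue=[F,C,H,G,D] q_used=0 → run F
t=19: queue=[F,C,H,G,D] q_used=1 → run F
t=20: queue=[F,C,H,G,D] q_used=2 → run F
t=21: queue=[C,H,G,D,F] q_used=0 → run C
t=22: queue=[C,H,G,D,F] q_used=1 → run C
t=23: queue=[C,H,G,D,F] q_used=2 → run C
t=24: queue=[H,G,D,F,C] q_used=0 → run H
t=25: queue=[H,G,D,F,C] q_used=1 → run H
t=26: queue=[G,D,F,C] q_used=0 → run G
t=27: queue=[G,D,F,C] q_used=1 → run G
t=28: queue=[G,D,F,C] q_used=2 → run G
t=29: queue=[D,F,C,G] q_used=0 → run D
t=30: queue=[D,F,C,G] q_used=1 → run D
t=31: queue=[D,F,C,G] q_used=2 → run D
t=32: queue=[F,C,G] q_used=0 → run F
t=33: queue=[F,C,G] q_used=1 → run F
t=34: queue=[F,C,G] q_used=2 → run F
t=35: queue=[C,G] q_used=0 → run C
t=36: queue=[G] q_used=0 → run G
t=37: (idle)
t=38: (idle)
t=39: (idle)
t=40: (idle)
t=41: (idle)
t=42: (idle)

context switches = 14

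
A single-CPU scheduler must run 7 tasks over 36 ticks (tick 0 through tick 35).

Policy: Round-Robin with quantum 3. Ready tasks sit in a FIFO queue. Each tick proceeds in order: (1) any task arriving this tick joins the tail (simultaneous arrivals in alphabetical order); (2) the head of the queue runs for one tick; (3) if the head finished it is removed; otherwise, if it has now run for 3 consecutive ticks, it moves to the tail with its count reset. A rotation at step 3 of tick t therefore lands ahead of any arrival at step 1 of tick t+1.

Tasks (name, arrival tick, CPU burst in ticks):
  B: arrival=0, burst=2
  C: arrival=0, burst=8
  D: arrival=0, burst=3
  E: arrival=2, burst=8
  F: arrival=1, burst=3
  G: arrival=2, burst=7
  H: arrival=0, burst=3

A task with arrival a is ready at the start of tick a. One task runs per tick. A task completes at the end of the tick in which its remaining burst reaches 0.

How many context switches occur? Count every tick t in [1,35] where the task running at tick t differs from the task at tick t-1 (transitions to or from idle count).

t=0: queue=[B,C,D,H] q_used=0 → run B
t=1: queue=[B,C,D,H,F] q_used=1 → run B
t=2: queue=[C,D,H,F,E,G] q_used=0 → run C
t=3: queue=[C,D,H,F,E,G] q_used=1 → run C
t=4: queue=[C,D,H,F,E,G] q_used=2 → run C
t=5: queue=[D,H,F,E,G,C] q_used=0 → run D
t=6: queue=[D,H,F,E,G,C] q_used=1 → run D
t=7: queue=[D,H,F,E,G,C] q_used=2 → run D
t=8: queue=[H,F,E,G,C] q_used=0 → run H
t=9: queue=[H,F,E,G,C] q_used=1 → run H
t=10: queue=[H,F,E,G,C] q_used=2 → run H
t=11: queue=[F,E,G,C] q_used=0 → run F
t=12: queue=[F,E,G,C] q_used=1 → run F
t=13: queue=[F,E,G,C] q_used=2 → run F
t=14: queue=[E,G,C] q_used=0 → run E
t=15: queue=[E,G,C] q_used=1 → run E
t=16: queue=[E,G,C] q_used=2 → run E
t=17: queue=[G,C,E] q_used=0 → run G
t=18: queue=[G,C,E] q_used=1 → run G
t=19: queue=[G,C,E] q_used=2 → run G
t=20: queue=[C,E,G] q_used=0 → run C
t=21: queue=[C,E,G] q_used=1 → run C
t=22: queue=[C,E,G] q_used=2 → run C
t=23: queue=[E,G,C] q_used=0 → run E
t=24: queue=[E,G,C] q_used=1 → run E
t=25: queue=[E,G,C] q_used=2 → run E
t=26: queue=[G,C,E] q_used=0 → run G
t=27: queue=[G,C,E] q_used=1 → run G
t=28: queue=[G,C,E] q_used=2 → run G
t=29: queue=[C,E,G] q_used=0 → run C
t=30: queue=[C,E,G] q_used=1 → run C
t=31: queue=[E,G] q_used=0 → run E
t=32: queue=[E,G] q_used=1 → run E
t=33: queue=[G] q_used=0 → run G
t=34: (idle)
t=35: (idle)

context switches = 13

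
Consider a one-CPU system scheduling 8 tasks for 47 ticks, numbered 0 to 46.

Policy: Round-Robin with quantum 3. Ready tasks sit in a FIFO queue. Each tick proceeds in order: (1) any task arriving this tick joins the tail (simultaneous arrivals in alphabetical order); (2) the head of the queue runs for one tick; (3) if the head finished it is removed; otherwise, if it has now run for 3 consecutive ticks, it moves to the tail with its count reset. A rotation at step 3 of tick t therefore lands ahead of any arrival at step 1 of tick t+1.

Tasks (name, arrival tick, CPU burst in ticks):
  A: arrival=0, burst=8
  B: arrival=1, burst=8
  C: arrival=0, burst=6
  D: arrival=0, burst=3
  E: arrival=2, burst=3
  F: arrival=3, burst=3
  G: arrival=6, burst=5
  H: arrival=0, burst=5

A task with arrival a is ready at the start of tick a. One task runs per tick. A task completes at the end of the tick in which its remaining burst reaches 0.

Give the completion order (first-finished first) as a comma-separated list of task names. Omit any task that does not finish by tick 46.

completion order = D, E, F, C, H, A, G, B

t=0: queue=[A,C,D,H] q_used=0 → run A
t=1: queue=[A,C,D,H,B] q_used=1 → run A
t=2: queue=[A,C,D,H,B,E] q_used=2 → run A
t=3: queue=[C,D,H,B,E,A,F] q_used=0 → run C
t=4: queue=[C,D,H,B,E,A,F] q_used=1 → run C
t=5: queue=[C,D,H,B,E,A,F] q_used=2 → run C
t=6: queue=[D,H,B,E,A,F,C,G] q_used=0 → run D
t=7: queue=[D,H,B,E,A,F,C,G] q_used=1 → run D
t=8: queue=[D,H,B,E,A,F,C,G] q_used=2 → run D
t=9: queue=[H,B,E,A,F,C,G] q_used=0 → run H
t=10: queue=[H,B,E,A,F,C,G] q_used=1 → run H
t=11: queue=[H,B,E,A,F,C,G] q_used=2 → run H
t=12: queue=[B,E,A,F,C,G,H] q_used=0 → run B
t=13: queue=[B,E,A,F,C,G,H] q_used=1 → run B
t=14: queue=[B,E,A,F,C,G,H] q_used=2 → run B
t=15: queue=[E,A,F,C,G,H,B] q_used=0 → run E
t=16: queue=[E,A,F,C,G,H,B] q_used=1 → run E
t=17: queue=[E,A,F,C,G,H,B] q_used=2 → run E
t=18: queue=[A,F,C,G,H,B] q_used=0 → run A
t=19: queue=[A,F,C,G,H,B] q_used=1 → run A
t=20: queue=[A,F,C,G,H,B] q_used=2 → run A
t=21: queue=[F,C,G,H,B,A] q_used=0 → run F
t=22: queue=[F,C,G,H,B,A] q_used=1 → run F
t=23: queue=[F,C,G,H,B,A] q_used=2 → run F
t=24: queue=[C,G,H,B,A] q_used=0 → run C
t=25: queue=[C,G,H,B,A] q_used=1 → run C
t=26: queue=[C,G,H,B,A] q_used=2 → run C
t=27: queue=[G,H,B,A] q_used=0 → run G
t=28: queue=[G,H,B,A] q_used=1 → run G
t=29: queue=[G,H,B,A] q_used=2 → run G
t=30: queue=[H,B,A,G] q_used=0 → run H
t=31: queue=[H,B,A,G] q_used=1 → run H
t=32: queue=[B,A,G] q_used=0 → run B
t=33: queue=[B,A,G] q_used=1 → run B
t=34: queue=[B,A,G] q_used=2 → run B
t=35: queue=[A,G,B] q_used=0 → run A
t=36: queue=[A,G,B] q_used=1 → run A
t=37: queue=[G,B] q_used=0 → run G
t=38: queue=[G,B] q_used=1 → run G
t=39: queue=[B] q_used=0 → run B
t=40: queue=[B] q_used=1 → run B
t=41: (idle)
t=42: (idle)
t=43: (idle)
t=44: (idle)
t=45: (idle)
t=46: (idle)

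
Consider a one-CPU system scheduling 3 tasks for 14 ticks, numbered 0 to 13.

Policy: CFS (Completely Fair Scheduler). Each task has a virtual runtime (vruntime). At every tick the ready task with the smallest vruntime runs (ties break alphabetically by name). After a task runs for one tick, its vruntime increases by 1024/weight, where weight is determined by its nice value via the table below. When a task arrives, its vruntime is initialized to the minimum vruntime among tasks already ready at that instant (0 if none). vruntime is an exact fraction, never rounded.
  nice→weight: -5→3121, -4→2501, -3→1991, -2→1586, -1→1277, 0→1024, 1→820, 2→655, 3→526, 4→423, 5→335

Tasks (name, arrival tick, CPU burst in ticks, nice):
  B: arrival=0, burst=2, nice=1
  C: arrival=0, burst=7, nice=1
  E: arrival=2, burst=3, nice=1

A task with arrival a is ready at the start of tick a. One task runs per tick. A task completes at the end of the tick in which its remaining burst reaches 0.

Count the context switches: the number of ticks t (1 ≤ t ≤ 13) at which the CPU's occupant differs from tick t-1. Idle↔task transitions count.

context switches = 10

t=0: vr[B=0 C=0] → run B
t=1: vr[B=256/205 C=0] → run C
t=2: vr[B=256/205 C=256/205 E=256/205] → run B
t=3: vr[C=256/205 E=256/205] → run C
t=4: vr[C=512/205 E=256/205] → run E
t=5: vr[C=512/205 E=512/205] → run C
t=6: vr[C=768/205 E=512/205] → run E
t=7: vr[C=768/205 E=768/205] → run C
t=8: vr[C=1024/205 E=768/205] → run E
t=9: vr[C=1024/205] → run C
t=10: vr[C=256/41] → run C
t=11: vr[C=1536/205] → run C
t=12: (idle)
t=13: (idle)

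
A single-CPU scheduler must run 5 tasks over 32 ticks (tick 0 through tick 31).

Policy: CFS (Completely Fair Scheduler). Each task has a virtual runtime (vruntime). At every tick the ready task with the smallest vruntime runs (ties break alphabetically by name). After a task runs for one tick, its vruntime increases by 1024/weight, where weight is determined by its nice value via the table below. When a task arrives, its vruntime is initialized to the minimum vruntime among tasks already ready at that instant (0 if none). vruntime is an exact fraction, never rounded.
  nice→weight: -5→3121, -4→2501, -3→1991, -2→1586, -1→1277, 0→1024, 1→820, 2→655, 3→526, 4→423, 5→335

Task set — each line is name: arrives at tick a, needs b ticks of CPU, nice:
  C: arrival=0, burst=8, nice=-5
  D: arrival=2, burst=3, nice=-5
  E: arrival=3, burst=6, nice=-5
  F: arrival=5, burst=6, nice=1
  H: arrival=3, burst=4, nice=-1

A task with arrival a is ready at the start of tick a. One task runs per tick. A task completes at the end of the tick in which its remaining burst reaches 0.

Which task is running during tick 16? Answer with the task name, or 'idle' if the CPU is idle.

running at tick 16 = F

t=0: vr[C=0] → run C
t=1: vr[C=1024/3121] → run C
t=2: vr[C=2048/3121 D=2048/3121] → run C
t=3: vr[C=3072/3121 D=2048/3121 E=2048/3121 H=2048/3121] → run D
t=4: vr[C=3072/3121 D=3072/3121 E=2048/3121 H=2048/3121] → run E
t=5: vr[C=3072/3121 D=3072/3121 E=3072/3121 F=2048/3121 H=2048/3121] → run F
t=6: vr[C=3072/3121 D=3072/3121 E=3072/3121 F=1218816/639805 H=2048/3121] → run H
t=7: vr[C=3072/3121 D=3072/3121 E=3072/3121 F=1218816/639805 H=5811200/3985517] → run C
t=8: vr[C=4096/3121 D=3072/3121 E=3072/3121 F=1218816/639805 H=5811200/3985517] → run D
t=9: vr[C=4096/3121 D=4096/3121 E=3072/3121 F=1218816/639805 H=5811200/3985517] → run E
t=10: vr[C=4096/3121 D=4096/3121 E=4096/3121 F=1218816/639805 H=5811200/3985517] → run C
t=11: vr[C=5120/3121 D=4096/3121 E=4096/3121 F=1218816/639805 H=5811200/3985517] → run D
t=12: vr[C=5120/3121 E=4096/3121 F=1218816/639805 H=5811200/3985517] → run E
t=13: vr[C=5120/3121 E=5120/3121 F=1218816/639805 H=5811200/3985517] → run H
t=14: vr[C=5120/3121 E=5120/3121 F=1218816/639805 H=9007104/3985517] → run C
t=15: vr[C=6144/3121 E=5120/3121 F=1218816/639805 H=9007104/3985517] → run E
t=16: vr[C=6144/3121 E=6144/3121 F=1218816/639805 H=9007104/3985517] → run F
t=17: vr[C=6144/3121 E=6144/3121 F=2017792/639805 H=9007104/3985517] → run C
t=18: vr[C=7168/3121 E=6144/3121 F=2017792/639805 H=9007104/3985517] → run E
t=19: vr[C=7168/3121 E=7168/3121 F=2017792/639805 H=9007104/3985517] → run H
t=20: vr[C=7168/3121 E=7168/3121 F=2017792/639805 H=12203008/3985517] → run C
t=21: vr[E=7168/3121 F=2017792/639805 H=12203008/3985517] → run E
t=22: vr[F=2017792/639805 H=12203008/3985517] → run H
t=23: vr[F=2017792/639805] → run F
t=24: vr[F=2816768/639805] → run F
t=25: vr[F=3615744/639805] → run F
t=26: vr[F=882944/127961] → run F
t=27: (idle)
t=28: (idle)
t=29: (idle)
t=30: (idle)
t=31: (idle)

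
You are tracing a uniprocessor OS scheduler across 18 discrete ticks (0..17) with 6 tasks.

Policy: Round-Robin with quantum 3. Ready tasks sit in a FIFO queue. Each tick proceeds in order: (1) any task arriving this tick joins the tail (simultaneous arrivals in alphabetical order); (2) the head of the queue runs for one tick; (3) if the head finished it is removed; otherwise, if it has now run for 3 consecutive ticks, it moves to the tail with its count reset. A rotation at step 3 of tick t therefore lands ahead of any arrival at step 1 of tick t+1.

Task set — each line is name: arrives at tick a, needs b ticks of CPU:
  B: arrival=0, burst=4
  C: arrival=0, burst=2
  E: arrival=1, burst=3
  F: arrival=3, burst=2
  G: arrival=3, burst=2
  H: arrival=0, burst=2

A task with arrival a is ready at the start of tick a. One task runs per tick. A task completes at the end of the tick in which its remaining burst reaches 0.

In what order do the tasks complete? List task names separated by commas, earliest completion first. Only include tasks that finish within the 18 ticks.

completion order = C, H, E, B, F, G

t=0: queue=[B,C,H] q_used=0 → run B
t=1: queue=[B,C,H,E] q_used=1 → run B
t=2: queue=[B,C,H,E] q_used=2 → run B
t=3: queue=[C,H,E,B,F,G] q_used=0 → run C
t=4: queue=[C,H,E,B,F,G] q_used=1 → run C
t=5: queue=[H,E,B,F,G] q_used=0 → run H
t=6: queue=[H,E,B,F,G] q_used=1 → run H
t=7: queue=[E,B,F,G] q_used=0 → run E
t=8: queue=[E,B,F,G] q_used=1 → run E
t=9: queue=[E,B,F,G] q_used=2 → run E
t=10: queue=[B,F,G] q_used=0 → run B
t=11: queue=[F,G] q_used=0 → run F
t=12: queue=[F,G] q_used=1 → run F
t=13: queue=[G] q_used=0 → run G
t=14: queue=[G] q_used=1 → run G
t=15: (idle)
t=16: (idle)
t=17: (idle)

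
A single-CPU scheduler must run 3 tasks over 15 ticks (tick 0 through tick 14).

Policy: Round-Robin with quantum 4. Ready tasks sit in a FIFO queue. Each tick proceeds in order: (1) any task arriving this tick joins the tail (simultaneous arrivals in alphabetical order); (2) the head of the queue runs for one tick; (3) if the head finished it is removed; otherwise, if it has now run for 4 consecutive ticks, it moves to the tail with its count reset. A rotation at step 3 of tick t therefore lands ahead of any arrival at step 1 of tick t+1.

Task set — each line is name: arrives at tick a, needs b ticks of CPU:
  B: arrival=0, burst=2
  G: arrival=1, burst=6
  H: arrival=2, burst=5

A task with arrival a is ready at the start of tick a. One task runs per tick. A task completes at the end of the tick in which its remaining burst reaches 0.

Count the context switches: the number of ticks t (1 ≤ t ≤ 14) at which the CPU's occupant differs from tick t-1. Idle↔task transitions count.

context switches = 5

t=0: queue=[B] q_used=0 → run B
t=1: queue=[B,G] q_used=1 → run B
t=2: queue=[G,H] q_used=0 → run G
t=3: queue=[G,H] q_used=1 → run G
t=4: queue=[G,H] q_used=2 → run G
t=5: queue=[G,H] q_used=3 → run G
t=6: queue=[H,G] q_used=0 → run H
t=7: queue=[H,G] q_used=1 → run H
t=8: queue=[H,G] q_used=2 → run H
t=9: queue=[H,G] q_used=3 → run H
t=10: queue=[G,H] q_used=0 → run G
t=11: queue=[G,H] q_used=1 → run G
t=12: queue=[H] q_used=0 → run H
t=13: (idle)
t=14: (idle)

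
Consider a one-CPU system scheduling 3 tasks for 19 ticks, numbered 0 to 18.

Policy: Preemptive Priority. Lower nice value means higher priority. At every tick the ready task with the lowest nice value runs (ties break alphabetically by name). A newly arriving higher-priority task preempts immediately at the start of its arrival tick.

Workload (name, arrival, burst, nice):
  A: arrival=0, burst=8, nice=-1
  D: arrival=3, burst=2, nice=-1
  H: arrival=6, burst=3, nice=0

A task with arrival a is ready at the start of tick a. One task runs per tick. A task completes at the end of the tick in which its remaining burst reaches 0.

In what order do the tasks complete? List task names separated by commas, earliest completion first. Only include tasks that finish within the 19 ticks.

completion order = A, D, H

t=0: ready={A} → run A
t=1: ready={A} → run A
t=2: ready={A} → run A
t=3: ready={A,D} → run A
t=4: ready={A,D} → run A
t=5: ready={A,D} → run A
t=6: ready={A,D,H} → run A
t=7: ready={A,D,H} → run A
t=8: ready={D,H} → run D
t=9: ready={D,H} → run D
t=10: ready={H} → run H
t=11: ready={H} → run H
t=12: ready={H} → run H
t=13: (idle)
t=14: (idle)
t=15: (idle)
t=16: (idle)
t=17: (idle)
t=18: (idle)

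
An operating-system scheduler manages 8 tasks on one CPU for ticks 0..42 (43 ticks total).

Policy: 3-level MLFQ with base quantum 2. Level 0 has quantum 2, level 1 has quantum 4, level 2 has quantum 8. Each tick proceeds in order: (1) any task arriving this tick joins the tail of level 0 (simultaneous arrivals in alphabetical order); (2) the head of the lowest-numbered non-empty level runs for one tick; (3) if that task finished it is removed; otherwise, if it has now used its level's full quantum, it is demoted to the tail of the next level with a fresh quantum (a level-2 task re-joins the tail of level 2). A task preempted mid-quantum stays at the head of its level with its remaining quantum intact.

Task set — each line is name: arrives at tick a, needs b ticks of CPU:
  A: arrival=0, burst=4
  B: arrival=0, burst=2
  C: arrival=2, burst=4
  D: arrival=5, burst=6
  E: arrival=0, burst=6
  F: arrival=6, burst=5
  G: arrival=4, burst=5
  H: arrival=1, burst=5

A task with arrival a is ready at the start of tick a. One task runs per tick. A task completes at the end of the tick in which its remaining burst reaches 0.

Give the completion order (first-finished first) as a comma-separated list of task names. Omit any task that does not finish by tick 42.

completion order = B, A, E, H, C, G, D, F

t=0: L0/L1/L2 = ABE/-/- → run A
t=1: L0/L1/L2 = ABEH/-/- → run A
t=2: L0/L1/L2 = BEHC/A/- → run B
t=3: L0/L1/L2 = BEHC/A/- → run B
t=4: L0/L1/L2 = EHCG/A/- → run E
t=5: L0/L1/L2 = EHCGD/A/- → run E
t=6: L0/L1/L2 = HCGDF/AE/- → run H
t=7: L0/L1/L2 = HCGDF/AE/- → run H
t=8: L0/L1/L2 = CGDF/AEH/- → run C
t=9: L0/L1/L2 = CGDF/AEH/- → run C
t=10: L0/L1/L2 = GDF/AEHC/- → run G
t=11: L0/L1/L2 = GDF/AEHC/- → run G
t=12: L0/L1/L2 = DF/AEHCG/- → run D
t=13: L0/L1/L2 = DF/AEHCG/- → run D
t=14: L0/L1/L2 = F/AEHCGD/- → run F
t=15: L0/L1/L2 = F/AEHCGD/- → run F
t=16: L0/L1/L2 = -/AEHCGDF/- → run A
t=17: L0/L1/L2 = -/AEHCGDF/- → run A
t=18: L0/L1/L2 = -/EHCGDF/- → run E
t=19: L0/L1/L2 = -/EHCGDF/- → run E
t=20: L0/L1/L2 = -/EHCGDF/- → run E
t=21: L0/L1/L2 = -/EHCGDF/- → run E
t=22: L0/L1/L2 = -/HCGDF/- → run H
t=23: L0/L1/L2 = -/HCGDF/- → run H
t=24: L0/L1/L2 = -/HCGDF/- → run H
t=25: L0/L1/L2 = -/CGDF/- → run C
t=26: L0/L1/L2 = -/CGDF/- → run C
t=27: L0/L1/L2 = -/GDF/- → run G
t=28: L0/L1/L2 = -/GDF/- → run G
t=29: L0/L1/L2 = -/GDF/- → run G
t=30: L0/L1/L2 = -/DF/- → run D
t=31: L0/L1/L2 = -/DF/- → run D
t=32: L0/L1/L2 = -/DF/- → run D
t=33: L0/L1/L2 = -/DF/- → run D
t=34: L0/L1/L2 = -/F/- → run F
t=35: L0/L1/L2 = -/F/- → run F
t=36: L0/L1/L2 = -/F/- → run F
t=37: (idle)
t=38: (idle)
t=39: (idle)
t=40: (idle)
t=41: (idle)
t=42: (idle)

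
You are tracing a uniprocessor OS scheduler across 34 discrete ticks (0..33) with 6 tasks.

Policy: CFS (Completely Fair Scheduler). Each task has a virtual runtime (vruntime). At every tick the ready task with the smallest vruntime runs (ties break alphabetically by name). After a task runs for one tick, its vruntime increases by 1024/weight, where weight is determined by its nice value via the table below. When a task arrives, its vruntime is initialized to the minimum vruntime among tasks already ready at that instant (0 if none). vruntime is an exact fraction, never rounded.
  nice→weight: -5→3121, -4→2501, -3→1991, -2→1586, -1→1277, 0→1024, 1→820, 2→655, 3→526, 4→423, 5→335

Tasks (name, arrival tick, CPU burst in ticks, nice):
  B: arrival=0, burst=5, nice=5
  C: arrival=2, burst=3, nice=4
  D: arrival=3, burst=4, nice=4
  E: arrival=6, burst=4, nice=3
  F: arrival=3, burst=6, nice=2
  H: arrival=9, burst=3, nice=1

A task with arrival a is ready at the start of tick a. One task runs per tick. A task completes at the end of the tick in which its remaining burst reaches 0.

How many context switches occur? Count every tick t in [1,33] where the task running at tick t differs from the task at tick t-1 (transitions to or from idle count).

t=0: vr[B=0] → run B
t=1: vr[B=1024/335] → run B
t=2: vr[B=2048/335 C=2048/335] → run B
t=3: vr[B=3072/335 C=2048/335 D=2048/335 F=2048/335] → run C
t=4: vr[B=3072/335 C=1209344/141705 D=2048/335 F=2048/335] → run D
t=5: vr[B=3072/335 C=1209344/141705 D=1209344/141705 F=2048/335] → run F
t=6: vr[B=3072/335 C=1209344/141705 D=1209344/141705 E=336896/43885 F=336896/43885] → run E
t=7: vr[B=3072/335 C=1209344/141705 D=1209344/141705 E=111072768/11541755 F=336896/43885] → run F
t=8: vr[B=3072/335 C=1209344/141705 D=1209344/141705 E=111072768/11541755 F=405504/43885] → run C
t=9: vr[B=3072/335 C=1552384/141705 D=1209344/141705 E=111072768/11541755 F=405504/43885 H=1209344/141705] → run D
t=10: vr[B=3072/335 C=1552384/141705 D=1552384/141705 E=111072768/11541755 F=405504/43885 H=1209344/141705] → run H
t=11: vr[B=3072/335 C=1552384/141705 D=1552384/141705 E=111072768/11541755 F=405504/43885 H=11367680/1161981] → run B
t=12: vr[B=4096/335 C=1552384/141705 D=1552384/141705 E=111072768/11541755 F=405504/43885 H=11367680/1161981] → run F
t=13: vr[B=4096/335 C=1552384/141705 D=1552384/141705 E=111072768/11541755 F=474112/43885 H=11367680/1161981] → run E
t=14: vr[B=4096/335 C=1552384/141705 D=1552384/141705 E=133541888/11541755 F=474112/43885 H=11367680/1161981] → run H
t=15: vr[B=4096/335 C=1552384/141705 D=1552384/141705 E=133541888/11541755 F=474112/43885 H=64093696/5809905] → run F
t=16: vr[B=4096/335 C=1552384/141705 D=1552384/141705 E=133541888/11541755 F=108544/8777 H=64093696/5809905] → run C
t=17: vr[B=4096/335 D=1552384/141705 E=133541888/11541755 F=108544/8777 H=64093696/5809905] → run D
t=18: vr[B=4096/335 D=631808/47235 E=133541888/11541755 F=108544/8777 H=64093696/5809905] → run H
t=19: vr[B=4096/335 D=631808/47235 E=133541888/11541755 F=108544/8777] → run E
t=20: vr[B=4096/335 D=631808/47235 E=156011008/11541755 F=108544/8777] → run B
t=21: vr[D=631808/47235 E=156011008/11541755 F=108544/8777] → run F
t=22: vr[D=631808/47235 E=156011008/11541755 F=611328/43885] → run D
t=23: vr[E=156011008/11541755 F=611328/43885] → run E
t=24: vr[F=611328/43885] → run F
t=25: (idle)
t=26: (idle)
t=27: (idle)
t=28: (idle)
t=29: (idle)
t=30: (idle)
t=31: (idle)
t=32: (idle)
t=33: (idle)

context switches = 23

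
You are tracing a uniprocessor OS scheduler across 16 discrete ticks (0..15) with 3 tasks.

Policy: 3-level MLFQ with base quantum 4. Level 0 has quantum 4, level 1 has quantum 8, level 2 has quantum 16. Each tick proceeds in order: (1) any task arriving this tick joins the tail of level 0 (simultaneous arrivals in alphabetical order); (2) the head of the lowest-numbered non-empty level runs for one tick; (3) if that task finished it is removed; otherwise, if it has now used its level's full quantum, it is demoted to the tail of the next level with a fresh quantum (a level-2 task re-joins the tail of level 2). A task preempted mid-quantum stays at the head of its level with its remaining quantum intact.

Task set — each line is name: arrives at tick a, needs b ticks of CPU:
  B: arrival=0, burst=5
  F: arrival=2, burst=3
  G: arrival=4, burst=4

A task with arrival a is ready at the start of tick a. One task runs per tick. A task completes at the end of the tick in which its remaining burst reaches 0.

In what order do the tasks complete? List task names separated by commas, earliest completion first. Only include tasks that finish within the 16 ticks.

t=0: L0/L1/L2 = B/-/- → run B
t=1: L0/L1/L2 = B/-/- → run B
t=2: L0/L1/L2 = BF/-/- → run B
t=3: L0/L1/L2 = BF/-/- → run B
t=4: L0/L1/L2 = FG/B/- → run F
t=5: L0/L1/L2 = FG/B/- → run F
t=6: L0/L1/L2 = FG/B/- → run F
t=7: L0/L1/L2 = G/B/- → run G
t=8: L0/L1/L2 = G/B/- → run G
t=9: L0/L1/L2 = G/B/- → run G
t=10: L0/L1/L2 = G/B/- → run G
t=11: L0/L1/L2 = -/B/- → run B
t=12: (idle)
t=13: (idle)
t=14: (idle)
t=15: (idle)

completion order = F, G, B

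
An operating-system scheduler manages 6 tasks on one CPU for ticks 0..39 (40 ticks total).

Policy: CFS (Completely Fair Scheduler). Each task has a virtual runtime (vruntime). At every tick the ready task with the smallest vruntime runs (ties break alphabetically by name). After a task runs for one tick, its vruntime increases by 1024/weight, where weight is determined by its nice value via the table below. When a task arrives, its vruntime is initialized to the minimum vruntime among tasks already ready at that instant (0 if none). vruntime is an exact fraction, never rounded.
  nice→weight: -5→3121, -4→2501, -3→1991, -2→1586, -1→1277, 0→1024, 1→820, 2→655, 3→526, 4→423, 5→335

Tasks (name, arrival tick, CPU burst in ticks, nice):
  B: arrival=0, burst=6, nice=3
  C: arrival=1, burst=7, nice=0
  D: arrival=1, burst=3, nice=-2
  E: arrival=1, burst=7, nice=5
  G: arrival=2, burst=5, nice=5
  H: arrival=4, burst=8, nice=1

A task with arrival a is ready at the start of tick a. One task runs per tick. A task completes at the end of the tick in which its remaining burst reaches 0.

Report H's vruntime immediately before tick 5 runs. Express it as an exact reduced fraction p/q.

vruntime(H, start of tick 5) = 512/263

t=0: vr[B=0] → run B
t=1: vr[B=512/263 C=512/263 D=512/263 E=512/263] → run B
t=2: vr[B=1024/263 C=512/263 D=512/263 E=512/263 G=512/263] → run C
t=3: vr[B=1024/263 C=775/263 D=512/263 E=512/263 G=512/263] → run D
t=4: vr[B=1024/263 C=775/263 D=540672/208559 E=512/263 G=512/263 H=512/263] → run E
t=5: vr[B=1024/263 C=775/263 D=540672/208559 E=440832/88105 G=512/263 H=512/263] → run G
t=6: vr[B=1024/263 C=775/263 D=540672/208559 E=440832/88105 G=440832/88105 H=512/263] → run H
t=7: vr[B=1024/263 C=775/263 D=540672/208559 E=440832/88105 G=440832/88105 H=172288/53915] → run D
t=8: vr[B=1024/263 C=775/263 D=675328/208559 E=440832/88105 G=440832/88105 H=172288/53915] → run C
t=9: vr[B=1024/263 C=1038/263 D=675328/208559 E=440832/88105 G=440832/88105 H=172288/53915] → run H
t=10: vr[B=1024/263 C=1038/263 D=675328/208559 E=440832/88105 G=440832/88105 H=239616/53915] → run D
t=11: vr[B=1024/263 C=1038/263 E=440832/88105 G=440832/88105 H=239616/53915] → run B
t=12: vr[B=1536/263 C=1038/263 E=440832/88105 G=440832/88105 H=239616/53915] → run C
t=13: vr[B=1536/263 C=1301/263 E=440832/88105 G=440832/88105 H=239616/53915] → run H
t=14: vr[B=1536/263 C=1301/263 E=440832/88105 G=440832/88105 H=306944/53915] → run C
t=15: vr[B=1536/263 C=1564/263 E=440832/88105 G=440832/88105 H=306944/53915] → run E
t=16: vr[B=1536/263 C=1564/263 E=710144/88105 G=440832/88105 H=306944/53915] → run G
t=17: vr[B=1536/263 C=1564/263 E=710144/88105 G=710144/88105 H=306944/53915] → run H
t=18: vr[B=1536/263 C=1564/263 E=710144/88105 G=710144/88105 H=374272/53915] → run B
t=19: vr[B=2048/263 C=1564/263 E=710144/88105 G=710144/88105 H=374272/53915] → run C
t=20: vr[B=2048/263 C=1827/263 E=710144/88105 G=710144/88105 H=374272/53915] → run H
t=21: vr[B=2048/263 C=1827/263 E=710144/88105 G=710144/88105 H=88320/10783] → run C
t=22: vr[B=2048/263 C=2090/263 E=710144/88105 G=710144/88105 H=88320/10783] → run B
t=23: vr[B=2560/263 C=2090/263 E=710144/88105 G=710144/88105 H=88320/10783] → run C
t=24: vr[B=2560/263 E=710144/88105 G=710144/88105 H=88320/10783] → run E
t=25: vr[B=2560/263 E=979456/88105 G=710144/88105 H=88320/10783] → run G
t=26: vr[B=2560/263 E=979456/88105 G=979456/88105 H=88320/10783] → run H
t=27: vr[B=2560/263 E=979456/88105 G=979456/88105 H=508928/53915] → run H
t=28: vr[B=2560/263 E=979456/88105 G=979456/88105 H=576256/53915] → run B
t=29: vr[E=979456/88105 G=979456/88105 H=576256/53915] → run H
t=30: vr[E=979456/88105 G=979456/88105] → run E
t=31: vr[E=1248768/88105 G=979456/88105] → run G
t=32: vr[E=1248768/88105 G=1248768/88105] → run E
t=33: vr[E=303616/17621 G=1248768/88105] → run G
t=34: vr[E=303616/17621] → run E
t=35: vr[E=1787392/88105] → run E
t=36: (idle)
t=37: (idle)
t=38: (idle)
t=39: (idle)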